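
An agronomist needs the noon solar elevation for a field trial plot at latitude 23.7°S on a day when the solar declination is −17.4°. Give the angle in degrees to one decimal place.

At local solar noon the hour angle is zero, so the elevation is 90° − |φ − δ| = 90° − |-23.7° − (-17.4°)| = 90° − 6.3° = 83.7°.

83.7°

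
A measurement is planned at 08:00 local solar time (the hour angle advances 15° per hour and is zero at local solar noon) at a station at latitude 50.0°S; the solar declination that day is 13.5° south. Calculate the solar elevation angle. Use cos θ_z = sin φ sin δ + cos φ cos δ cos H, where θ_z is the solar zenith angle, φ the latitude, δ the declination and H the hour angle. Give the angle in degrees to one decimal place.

29.4°

Hour angle H = 15° × (8 − 12) = -60.00°.
cos θ_z = sin(-50.0°) sin(-13.5°) + cos(-50.0°) cos(-13.5°) cos(-60.00°) = 0.1788 + 0.3125 = 0.4913.
θ_z = arccos(0.4913) = 60.57°, so the elevation is 90° − 60.57° = 29.43°.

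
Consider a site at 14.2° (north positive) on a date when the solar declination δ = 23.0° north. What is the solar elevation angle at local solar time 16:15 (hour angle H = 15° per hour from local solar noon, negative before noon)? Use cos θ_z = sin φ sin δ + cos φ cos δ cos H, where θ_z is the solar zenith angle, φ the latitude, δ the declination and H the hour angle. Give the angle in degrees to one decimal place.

29.4°

Hour angle H = 15° × (16.25 − 12) = 63.75°.
With φ = 14.2°, δ = 23.0°, H = 63.75°: sin φ sin δ = 0.0958, cos φ cos δ cos H = 0.3947, so cos θ_z = 0.4905.
θ_z = arccos(0.4905) = 60.63°, so the elevation is 90° − 60.63° = 29.37°.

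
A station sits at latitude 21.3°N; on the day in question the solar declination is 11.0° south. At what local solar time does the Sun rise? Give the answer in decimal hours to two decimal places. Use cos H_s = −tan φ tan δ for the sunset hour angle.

cos H_s = −tan(21.3°) · tan(-11.0°) = 0.0758, so H_s = arccos(0.0758) = 85.65°.
Sunrise is at 12 − H_s/15 = 12 − 5.710 = 6.290 h local solar time.

6.29 h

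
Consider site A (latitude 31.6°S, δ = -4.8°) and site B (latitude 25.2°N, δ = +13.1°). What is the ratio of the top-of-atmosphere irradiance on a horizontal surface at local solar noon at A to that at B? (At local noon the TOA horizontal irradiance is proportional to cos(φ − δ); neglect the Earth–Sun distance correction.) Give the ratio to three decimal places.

0.913

A: cos θ_z = cos(-31.6° − (-4.8°)) = 0.8926.
B: cos θ_z = cos(25.2° − (13.1°)) = 0.9778.
Ratio A/B = 0.8926 / 0.9778 = 0.9129.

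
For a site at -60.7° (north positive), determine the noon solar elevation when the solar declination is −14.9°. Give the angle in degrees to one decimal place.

At local solar noon the hour angle is zero, so the elevation is 90° − |φ − δ| = 90° − |-60.7° − (-14.9°)| = 90° − 45.8° = 44.2°.

44.2°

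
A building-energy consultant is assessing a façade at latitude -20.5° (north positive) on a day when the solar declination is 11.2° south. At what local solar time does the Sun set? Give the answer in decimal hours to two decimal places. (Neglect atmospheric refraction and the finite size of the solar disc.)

18.28 h

cos H_s = −tan(-20.5°) · tan(-11.2°) = -0.0740, so H_s = arccos(-0.0740) = 94.24°.
Sunset is at 12 + H_s/15 = 12 + 6.283 = 18.283 h local solar time.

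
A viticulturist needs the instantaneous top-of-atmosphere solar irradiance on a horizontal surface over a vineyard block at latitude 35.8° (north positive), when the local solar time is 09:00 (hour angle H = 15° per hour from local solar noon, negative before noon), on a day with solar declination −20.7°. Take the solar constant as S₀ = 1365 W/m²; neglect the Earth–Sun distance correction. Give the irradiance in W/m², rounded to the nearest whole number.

450 W/m²

Hour angle H = 15° × (9 − 12) = -45.00°.
cos θ_z = sin φ sin δ + cos φ cos δ cos H = (0.5850)(-0.3535) + (0.8111)(0.9354)(0.7071) = 0.3297.
Top-of-atmosphere irradiance = S₀ cos θ_z = 1365 × 0.3297 = 450.04 W/m².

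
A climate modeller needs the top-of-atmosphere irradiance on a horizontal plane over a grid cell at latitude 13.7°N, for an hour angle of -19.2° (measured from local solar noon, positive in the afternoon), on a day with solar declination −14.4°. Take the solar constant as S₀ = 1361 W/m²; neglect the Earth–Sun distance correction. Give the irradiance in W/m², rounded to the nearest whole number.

With φ = 13.7°, δ = -14.4°, H = -19.20°: sin φ sin δ = -0.0589, cos φ cos δ cos H = 0.8887, so cos θ_z = 0.8298.
Top-of-atmosphere irradiance = S₀ cos θ_z = 1361 × 0.8298 = 1129.36 W/m².

1129 W/m²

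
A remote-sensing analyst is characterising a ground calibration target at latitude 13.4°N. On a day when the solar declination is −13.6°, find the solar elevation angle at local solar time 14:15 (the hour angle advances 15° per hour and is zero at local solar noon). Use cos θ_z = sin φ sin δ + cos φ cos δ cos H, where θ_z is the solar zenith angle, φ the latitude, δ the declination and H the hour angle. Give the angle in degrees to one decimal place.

Hour angle H = 15° × (14.25 − 12) = 33.75°.
cos θ_z = sin φ sin δ + cos φ cos δ cos H = (0.2317)(-0.2351) + (0.9728)(0.9720)(0.8315) = 0.7318.
θ_z = arccos(0.7318) = 42.96°, so the elevation is 90° − 42.96° = 47.04°.

47.0°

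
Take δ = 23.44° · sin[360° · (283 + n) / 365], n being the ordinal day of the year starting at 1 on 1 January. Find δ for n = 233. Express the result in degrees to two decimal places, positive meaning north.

+12.10°

360 × (283 + 233) / 365 = 508.932°; sin(508.932°) = 0.5161.
δ = 23.44 × 0.5161 = 12.097° ≈ +12.10°.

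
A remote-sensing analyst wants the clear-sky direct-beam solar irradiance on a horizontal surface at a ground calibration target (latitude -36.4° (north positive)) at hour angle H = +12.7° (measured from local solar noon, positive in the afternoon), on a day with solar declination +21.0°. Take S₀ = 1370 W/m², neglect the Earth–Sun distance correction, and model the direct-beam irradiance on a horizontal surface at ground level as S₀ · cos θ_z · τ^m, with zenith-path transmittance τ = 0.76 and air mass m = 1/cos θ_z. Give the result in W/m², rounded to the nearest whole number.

421 W/m²

With φ = -36.4°, δ = 21.0°, H = 12.70°: sin φ sin δ = -0.2127, cos φ cos δ cos H = 0.7330, so cos θ_z = 0.5203.
Air mass m = 1/cos θ_z = 1/0.5203 = 1.922; τ^m = 0.76^1.922 = 0.5901.
Surface direct beam = 1370 × 0.5203 × 0.5901 = 420.63 W/m².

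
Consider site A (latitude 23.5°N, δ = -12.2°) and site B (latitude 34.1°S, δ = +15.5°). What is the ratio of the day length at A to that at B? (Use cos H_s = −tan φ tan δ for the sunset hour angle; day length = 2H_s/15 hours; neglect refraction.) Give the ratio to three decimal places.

A: H_s = arccos(−tan 23.5° · tan -12.2°) = 84.61°, so 2H_s/15 = 11.2813 h.
B: H_s = arccos(−tan -34.1° · tan 15.5°) = 79.18°, so 2H_s/15 = 10.5573 h.
Ratio A/B = 11.2813 / 10.5573 = 1.0686.

1.069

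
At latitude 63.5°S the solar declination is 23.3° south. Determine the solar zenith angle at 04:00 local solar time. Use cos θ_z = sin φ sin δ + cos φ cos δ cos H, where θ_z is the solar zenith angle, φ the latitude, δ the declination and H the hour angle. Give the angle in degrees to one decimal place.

81.4°

Hour angle H = 15° × (4 − 12) = -120.00°.
cos θ_z = sin φ sin δ + cos φ cos δ cos H = (-0.8949)(-0.3955) + (0.4462)(0.9184)(-0.5000) = 0.1490.
θ_z = arccos(0.1490) = 81.43°.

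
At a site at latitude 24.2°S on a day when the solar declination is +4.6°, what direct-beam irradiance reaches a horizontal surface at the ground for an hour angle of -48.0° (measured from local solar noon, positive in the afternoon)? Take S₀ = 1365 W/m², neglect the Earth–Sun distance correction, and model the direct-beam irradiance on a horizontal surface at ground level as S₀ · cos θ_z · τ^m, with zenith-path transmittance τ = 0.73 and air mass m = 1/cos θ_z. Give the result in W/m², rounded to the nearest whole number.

cos θ_z = sin(-24.2°) sin(4.6°) + cos(-24.2°) cos(4.6°) cos(-48.00°) = -0.0329 + 0.6084 = 0.5755.
Air mass m = 1/cos θ_z = 1/0.5755 = 1.738; τ^m = 0.73^1.738 = 0.5787.
Surface direct beam = 1365 × 0.5755 × 0.5787 = 454.60 W/m².

455 W/m²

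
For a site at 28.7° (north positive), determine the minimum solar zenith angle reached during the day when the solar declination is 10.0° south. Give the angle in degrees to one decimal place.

At local solar noon the hour angle is zero, so the zenith angle is |φ − δ| = |28.7° − (-10.0°)| = 38.7°.

38.7°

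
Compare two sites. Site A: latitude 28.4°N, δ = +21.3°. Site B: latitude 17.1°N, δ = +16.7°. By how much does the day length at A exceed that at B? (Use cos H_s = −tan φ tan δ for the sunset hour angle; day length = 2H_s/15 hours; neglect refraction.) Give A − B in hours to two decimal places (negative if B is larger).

A: H_s = arccos(−tan 28.4° · tan 21.3°) = 102.17°, so 2H_s/15 = 13.6227 h.
B: H_s = arccos(−tan 17.1° · tan 16.7°) = 95.30°, so 2H_s/15 = 12.7067 h.
A − B = 13.6227 − 12.7067 = 0.9160 h.

+0.92 h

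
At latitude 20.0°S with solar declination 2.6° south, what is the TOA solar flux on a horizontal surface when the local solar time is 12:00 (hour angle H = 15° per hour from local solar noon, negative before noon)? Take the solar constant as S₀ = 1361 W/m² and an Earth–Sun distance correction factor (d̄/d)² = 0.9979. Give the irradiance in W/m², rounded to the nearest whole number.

1296 W/m²

Hour angle H = 15° × (12 − 12) = 0.00°.
cos θ_z = sin φ sin δ + cos φ cos δ cos H = (-0.3420)(-0.0454) + (0.9397)(0.9990)(1.0000) = 0.9543.
Top-of-atmosphere irradiance = S₀ (d̄/d)² cos θ_z = 1361 × 0.9979 × 0.9543 = 1296.07 W/m².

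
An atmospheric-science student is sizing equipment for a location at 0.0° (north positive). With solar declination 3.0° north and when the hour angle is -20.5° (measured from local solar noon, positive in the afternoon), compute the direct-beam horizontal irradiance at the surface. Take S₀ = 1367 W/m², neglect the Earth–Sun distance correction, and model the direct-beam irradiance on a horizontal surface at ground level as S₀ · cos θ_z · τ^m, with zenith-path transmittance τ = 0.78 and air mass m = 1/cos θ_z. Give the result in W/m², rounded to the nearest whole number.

980 W/m²

cos θ_z = sin φ sin δ + cos φ cos δ cos H = (0.0000)(0.0523) + (1.0000)(0.9986)(0.9367) = 0.9354.
Air mass m = 1/cos θ_z = 1/0.9354 = 1.069; τ^m = 0.78^1.069 = 0.7667.
Surface direct beam = 1367 × 0.9354 × 0.7667 = 980.37 W/m².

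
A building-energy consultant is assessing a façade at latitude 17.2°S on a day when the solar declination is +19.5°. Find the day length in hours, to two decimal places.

11.16 hours

cos H_s = −tan(-17.2°) · tan(19.5°) = 0.1096, so H_s = arccos(0.1096) = 83.71°.
Day length = 2 H_s / 15° h⁻¹ = 167.42° / 15 = 11.161 h.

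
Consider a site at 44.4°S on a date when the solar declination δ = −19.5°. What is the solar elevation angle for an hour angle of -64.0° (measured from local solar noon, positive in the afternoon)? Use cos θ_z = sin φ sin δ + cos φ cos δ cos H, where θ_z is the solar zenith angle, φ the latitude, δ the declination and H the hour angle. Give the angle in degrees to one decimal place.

cos θ_z = sin φ sin δ + cos φ cos δ cos H = (-0.6997)(-0.3338) + (0.7145)(0.9426)(0.4384) = 0.5288.
θ_z = arccos(0.5288) = 58.08°, so the elevation is 90° − 58.08° = 31.92°.

31.9°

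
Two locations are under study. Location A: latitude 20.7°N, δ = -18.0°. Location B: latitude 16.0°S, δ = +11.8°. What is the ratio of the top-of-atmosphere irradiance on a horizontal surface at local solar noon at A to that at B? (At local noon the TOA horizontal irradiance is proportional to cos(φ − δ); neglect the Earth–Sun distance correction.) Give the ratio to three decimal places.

A: cos θ_z = cos(20.7° − (-18.0°)) = 0.7804.
B: cos θ_z = cos(-16.0° − (11.8°)) = 0.8846.
Ratio A/B = 0.7804 / 0.8846 = 0.8822.

0.882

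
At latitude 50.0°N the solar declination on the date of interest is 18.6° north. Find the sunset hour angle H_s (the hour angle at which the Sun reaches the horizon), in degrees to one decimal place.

113.6°

−tan φ tan δ = −(1.1918)(0.3365) = -0.4010; H_s = arccos(-0.4010) = 113.64°.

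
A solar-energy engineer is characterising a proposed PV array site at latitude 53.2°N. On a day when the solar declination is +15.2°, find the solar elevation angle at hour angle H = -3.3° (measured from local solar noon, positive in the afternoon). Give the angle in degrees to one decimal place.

cos θ_z = sin(53.2°) sin(15.2°) + cos(53.2°) cos(15.2°) cos(-3.30°) = 0.2099 + 0.5771 = 0.7870.
θ_z = arccos(0.7870) = 38.09°, so the elevation is 90° − 38.09° = 51.91°.

51.9°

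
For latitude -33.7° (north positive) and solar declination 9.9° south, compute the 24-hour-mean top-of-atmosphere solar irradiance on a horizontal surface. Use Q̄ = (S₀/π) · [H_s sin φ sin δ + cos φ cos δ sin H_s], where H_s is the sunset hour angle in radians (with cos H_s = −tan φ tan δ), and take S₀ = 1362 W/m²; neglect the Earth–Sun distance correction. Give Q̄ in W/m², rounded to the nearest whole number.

cos H_s = −tan(-33.7°) · tan(-9.9°) = -0.1164, so H_s = arccos(-0.1164) = 96.68°. In radians, H_s = 1.6874.
H_s sin φ sin δ = 1.6874 × -0.5548 × -0.1719 = 0.1609.
cos φ cos δ sin H_s = 0.8320 × 0.9851 × 0.9932 = 0.8140.
Q̄ = (1362/π) × (0.1609 + 0.8140) = 433.54 × 0.9749 = 422.66 W/m².

423 W/m²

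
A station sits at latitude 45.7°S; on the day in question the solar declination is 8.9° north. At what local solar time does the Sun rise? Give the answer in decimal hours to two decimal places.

−tan φ tan δ = −(-1.0247)(0.1566) = 0.1605; H_s = arccos(0.1605) = 80.76°.
Sunrise is at 12 − H_s/15 = 12 − 5.384 = 6.616 h local solar time.

6.62 h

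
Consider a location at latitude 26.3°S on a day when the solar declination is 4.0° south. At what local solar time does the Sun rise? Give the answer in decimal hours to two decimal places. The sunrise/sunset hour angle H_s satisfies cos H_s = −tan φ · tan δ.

cos H_s = −tan(-26.3°) · tan(-4.0°) = -0.0346, so H_s = arccos(-0.0346) = 91.98°.
Sunrise is at 12 − H_s/15 = 12 − 6.132 = 5.868 h local solar time.

5.87 h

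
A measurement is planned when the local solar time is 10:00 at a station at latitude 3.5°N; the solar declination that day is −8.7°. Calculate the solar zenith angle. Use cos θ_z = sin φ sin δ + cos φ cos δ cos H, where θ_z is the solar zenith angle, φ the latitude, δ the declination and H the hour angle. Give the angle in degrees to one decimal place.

32.3°

Hour angle H = 15° × (10 − 12) = -30.00°.
With φ = 3.5°, δ = -8.7°, H = -30.00°: sin φ sin δ = -0.0092, cos φ cos δ cos H = 0.8545, so cos θ_z = 0.8453.
θ_z = arccos(0.8453) = 32.30°.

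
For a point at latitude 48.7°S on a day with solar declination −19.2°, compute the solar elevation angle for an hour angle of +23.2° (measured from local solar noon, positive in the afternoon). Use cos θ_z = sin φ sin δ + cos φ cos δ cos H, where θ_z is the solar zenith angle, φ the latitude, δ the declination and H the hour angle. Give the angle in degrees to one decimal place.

With φ = -48.7°, δ = -19.2°, H = 23.20°: sin φ sin δ = 0.2471, cos φ cos δ cos H = 0.5729, so cos θ_z = 0.8200.
θ_z = arccos(0.8200) = 34.92°, so the elevation is 90° − 34.92° = 55.08°.

55.1°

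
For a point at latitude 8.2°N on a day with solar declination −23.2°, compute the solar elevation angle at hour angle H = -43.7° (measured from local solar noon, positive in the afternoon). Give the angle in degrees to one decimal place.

37.0°

cos θ_z = sin(8.2°) sin(-23.2°) + cos(8.2°) cos(-23.2°) cos(-43.70°) = -0.0562 + 0.6577 = 0.6015.
θ_z = arccos(0.6015) = 53.02°, so the elevation is 90° − 53.02° = 36.98°.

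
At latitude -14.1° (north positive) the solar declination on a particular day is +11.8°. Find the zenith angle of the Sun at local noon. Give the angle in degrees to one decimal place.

25.9°

At local solar noon the hour angle is zero, so the zenith angle is |φ − δ| = |-14.1° − (11.8°)| = 25.9°.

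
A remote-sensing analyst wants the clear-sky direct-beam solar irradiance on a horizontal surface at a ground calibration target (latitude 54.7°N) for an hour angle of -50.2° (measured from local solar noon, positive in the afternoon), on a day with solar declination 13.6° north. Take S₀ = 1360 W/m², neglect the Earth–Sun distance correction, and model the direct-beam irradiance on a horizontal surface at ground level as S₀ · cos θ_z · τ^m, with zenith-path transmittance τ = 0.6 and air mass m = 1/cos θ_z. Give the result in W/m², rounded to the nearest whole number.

With φ = 54.7°, δ = 13.6°, H = -50.20°: sin φ sin δ = 0.1919, cos φ cos δ cos H = 0.3595, so cos θ_z = 0.5514.
Air mass m = 1/cos θ_z = 1/0.5514 = 1.814; τ^m = 0.6^1.814 = 0.3959.
Surface direct beam = 1360 × 0.5514 × 0.3959 = 296.89 W/m².

297 W/m²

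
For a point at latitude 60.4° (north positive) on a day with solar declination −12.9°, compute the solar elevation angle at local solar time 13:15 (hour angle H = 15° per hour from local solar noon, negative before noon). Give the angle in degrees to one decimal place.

15.2°

Hour angle H = 15° × (13.25 − 12) = 18.75°.
cos θ_z = sin(60.4°) sin(-12.9°) + cos(60.4°) cos(-12.9°) cos(18.75°) = -0.1941 + 0.4559 = 0.2618.
θ_z = arccos(0.2618) = 74.82°, so the elevation is 90° − 74.82° = 15.18°.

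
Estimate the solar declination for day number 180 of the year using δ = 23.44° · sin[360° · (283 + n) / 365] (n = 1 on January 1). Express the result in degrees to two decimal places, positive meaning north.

+23.28°

360 × (283 + 180) / 365 = 456.658°; sin(456.658°) = 0.9933.
δ = 23.44 × 0.9933 = 23.283° ≈ +23.28°.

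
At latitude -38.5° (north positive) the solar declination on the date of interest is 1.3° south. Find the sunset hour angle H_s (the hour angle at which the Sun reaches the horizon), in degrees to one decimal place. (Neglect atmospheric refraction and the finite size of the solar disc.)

91.0°

cos H_s = −tan(-38.5°) · tan(-1.3°) = -0.0181, so H_s = arccos(-0.0181) = 91.04°.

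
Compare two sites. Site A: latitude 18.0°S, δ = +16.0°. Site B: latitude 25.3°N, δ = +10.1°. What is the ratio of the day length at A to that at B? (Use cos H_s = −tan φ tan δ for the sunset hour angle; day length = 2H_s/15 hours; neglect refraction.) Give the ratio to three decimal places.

0.893

A: H_s = arccos(−tan -18.0° · tan 16.0°) = 84.65°, so 2H_s/15 = 11.2867 h.
B: H_s = arccos(−tan 25.3° · tan 10.1°) = 94.83°, so 2H_s/15 = 12.6440 h.
Ratio A/B = 11.2867 / 12.6440 = 0.8927.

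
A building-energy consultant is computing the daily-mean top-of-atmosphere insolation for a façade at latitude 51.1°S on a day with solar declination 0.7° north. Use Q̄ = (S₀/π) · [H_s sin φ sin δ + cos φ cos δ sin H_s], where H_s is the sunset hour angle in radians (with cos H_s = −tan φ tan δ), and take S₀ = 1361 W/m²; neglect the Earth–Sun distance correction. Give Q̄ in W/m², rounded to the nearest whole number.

266 W/m²

The sunset hour angle satisfies cos H_s = −tan φ tan δ = 0.0151, giving H_s = 89.13°. In radians, H_s = 1.5556.
H_s sin φ sin δ = 1.5556 × -0.7782 × 0.0122 = -0.0148.
cos φ cos δ sin H_s = 0.6280 × 0.9999 × 0.9999 = 0.6279.
Q̄ = (1361/π) × (-0.0148 + 0.6279) = 433.22 × 0.6131 = 265.61 W/m².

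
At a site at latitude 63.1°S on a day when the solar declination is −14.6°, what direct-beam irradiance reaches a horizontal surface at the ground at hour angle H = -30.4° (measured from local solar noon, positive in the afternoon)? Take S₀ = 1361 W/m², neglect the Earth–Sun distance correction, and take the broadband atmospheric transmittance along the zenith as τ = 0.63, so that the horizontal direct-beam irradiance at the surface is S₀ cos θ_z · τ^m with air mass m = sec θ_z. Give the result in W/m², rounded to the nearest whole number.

381 W/m²

cos θ_z = sin φ sin δ + cos φ cos δ cos H = (-0.8918)(-0.2521) + (0.4524)(0.9677)(0.8625) = 0.6024.
Air mass m = 1/cos θ_z = 1/0.6024 = 1.660; τ^m = 0.63^1.660 = 0.4644.
Surface direct beam = 1361 × 0.6024 × 0.4644 = 380.75 W/m².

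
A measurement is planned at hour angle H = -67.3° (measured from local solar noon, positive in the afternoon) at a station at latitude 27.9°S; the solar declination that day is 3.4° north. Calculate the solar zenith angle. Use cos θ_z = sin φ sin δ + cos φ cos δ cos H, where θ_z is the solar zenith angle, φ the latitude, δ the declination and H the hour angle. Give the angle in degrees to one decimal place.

cos θ_z = sin φ sin δ + cos φ cos δ cos H = (-0.4679)(0.0593) + (0.8838)(0.9982)(0.3859) = 0.3127.
θ_z = arccos(0.3127) = 71.78°.

71.8°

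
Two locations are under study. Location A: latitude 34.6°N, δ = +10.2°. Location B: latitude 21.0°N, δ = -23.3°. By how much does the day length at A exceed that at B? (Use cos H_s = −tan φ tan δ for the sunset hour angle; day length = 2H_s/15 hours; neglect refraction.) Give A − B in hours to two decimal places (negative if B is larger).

A: H_s = arccos(−tan 34.6° · tan 10.2°) = 97.13°, so 2H_s/15 = 12.9507 h.
B: H_s = arccos(−tan 21.0° · tan -23.3°) = 80.48°, so 2H_s/15 = 10.7307 h.
A − B = 12.9507 − 10.7307 = 2.2200 h.

+2.22 h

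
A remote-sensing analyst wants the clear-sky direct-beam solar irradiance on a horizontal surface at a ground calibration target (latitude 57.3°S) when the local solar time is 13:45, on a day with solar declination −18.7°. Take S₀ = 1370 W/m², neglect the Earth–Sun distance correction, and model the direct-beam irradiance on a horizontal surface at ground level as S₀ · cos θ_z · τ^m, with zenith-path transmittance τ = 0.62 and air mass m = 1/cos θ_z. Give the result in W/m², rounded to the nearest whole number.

Hour angle H = 15° × (13.75 − 12) = 26.25°.
With φ = -57.3°, δ = -18.7°, H = 26.25°: sin φ sin δ = 0.2698, cos φ cos δ cos H = 0.4589, so cos θ_z = 0.7287.
Air mass m = 1/cos θ_z = 1/0.7287 = 1.372; τ^m = 0.62^1.372 = 0.5190.
Surface direct beam = 1370 × 0.7287 × 0.5190 = 518.13 W/m².

518 W/m²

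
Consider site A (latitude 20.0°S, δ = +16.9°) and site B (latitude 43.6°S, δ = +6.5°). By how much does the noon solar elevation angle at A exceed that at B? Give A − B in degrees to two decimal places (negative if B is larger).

A: 90° − |-20.0 − (16.9)| = 53.10°.
B: 90° − |-43.6 − (6.5)| = 39.90°.
A − B = 53.10 − 39.90 = 13.20°.

+13.20°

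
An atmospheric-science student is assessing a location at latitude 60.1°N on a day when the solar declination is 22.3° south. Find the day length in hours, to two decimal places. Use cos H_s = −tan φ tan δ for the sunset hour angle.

5.93 hours

−tan φ tan δ = −(1.7391)(-0.4101) = 0.7132; H_s = arccos(0.7132) = 44.50°.
Day length = 2 H_s / 15° h⁻¹ = 89.00° / 15 = 5.933 h.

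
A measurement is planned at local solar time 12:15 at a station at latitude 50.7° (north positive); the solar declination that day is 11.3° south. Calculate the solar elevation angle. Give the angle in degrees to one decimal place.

Hour angle H = 15° × (12.25 − 12) = 3.75°.
cos θ_z = sin φ sin δ + cos φ cos δ cos H = (0.7738)(-0.1959) + (0.6334)(0.9806)(0.9979) = 0.4682.
θ_z = arccos(0.4682) = 62.08°, so the elevation is 90° − 62.08° = 27.92°.

27.9°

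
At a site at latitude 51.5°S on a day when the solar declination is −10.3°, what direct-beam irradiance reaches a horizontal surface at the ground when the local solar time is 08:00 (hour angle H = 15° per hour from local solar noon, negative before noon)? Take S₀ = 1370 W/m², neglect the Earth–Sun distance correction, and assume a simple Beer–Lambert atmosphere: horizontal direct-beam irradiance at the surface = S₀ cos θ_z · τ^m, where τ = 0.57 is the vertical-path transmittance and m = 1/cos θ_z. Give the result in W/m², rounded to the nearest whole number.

173 W/m²

Hour angle H = 15° × (8 − 12) = -60.00°.
cos θ_z = sin φ sin δ + cos φ cos δ cos H = (-0.7826)(-0.1788) + (0.6225)(0.9839)(0.5000) = 0.4462.
Air mass m = 1/cos θ_z = 1/0.4462 = 2.241; τ^m = 0.57^2.241 = 0.2837.
Surface direct beam = 1370 × 0.4462 × 0.2837 = 173.42 W/m².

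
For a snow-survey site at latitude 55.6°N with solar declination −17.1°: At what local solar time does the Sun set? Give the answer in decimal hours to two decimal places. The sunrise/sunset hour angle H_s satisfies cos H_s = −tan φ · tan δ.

The sunset hour angle satisfies cos H_s = −tan φ tan δ = 0.4493, giving H_s = 63.30°.
Sunset is at 12 + H_s/15 = 12 + 4.220 = 16.220 h local solar time.

16.22 h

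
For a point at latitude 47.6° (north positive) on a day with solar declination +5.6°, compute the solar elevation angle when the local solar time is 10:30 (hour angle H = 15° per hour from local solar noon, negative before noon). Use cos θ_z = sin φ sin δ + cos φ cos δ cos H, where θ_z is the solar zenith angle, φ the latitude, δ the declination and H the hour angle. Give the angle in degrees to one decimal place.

Hour angle H = 15° × (10.5 − 12) = -22.50°.
With φ = 47.6°, δ = 5.6°, H = -22.50°: sin φ sin δ = 0.0721, cos φ cos δ cos H = 0.6200, so cos θ_z = 0.6921.
θ_z = arccos(0.6921) = 46.20°, so the elevation is 90° − 46.20° = 43.80°.

43.8°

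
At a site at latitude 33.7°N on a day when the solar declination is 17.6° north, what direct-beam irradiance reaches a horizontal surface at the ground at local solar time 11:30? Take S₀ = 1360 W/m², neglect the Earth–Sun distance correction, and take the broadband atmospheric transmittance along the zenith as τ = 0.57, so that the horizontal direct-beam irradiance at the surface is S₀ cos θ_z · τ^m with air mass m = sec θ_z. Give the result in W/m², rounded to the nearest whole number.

Hour angle H = 15° × (11.5 − 12) = -7.50°.
cos θ_z = sin(33.7°) sin(17.6°) + cos(33.7°) cos(17.6°) cos(-7.50°) = 0.1678 + 0.7862 = 0.9540.
Air mass m = 1/cos θ_z = 1/0.9540 = 1.048; τ^m = 0.57^1.048 = 0.5548.
Surface direct beam = 1360 × 0.9540 × 0.5548 = 719.82 W/m².

720 W/m²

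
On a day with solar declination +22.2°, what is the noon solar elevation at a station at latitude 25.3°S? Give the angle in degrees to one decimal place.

42.5°

At local solar noon the hour angle is zero, so the elevation is 90° − |φ − δ| = 90° − |-25.3° − (22.2°)| = 90° − 47.5° = 42.5°.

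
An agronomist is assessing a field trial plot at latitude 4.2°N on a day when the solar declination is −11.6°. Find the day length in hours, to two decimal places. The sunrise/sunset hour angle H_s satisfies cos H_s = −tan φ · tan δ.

11.88 hours

cos H_s = −tan(4.2°) · tan(-11.6°) = 0.0151, so H_s = arccos(0.0151) = 89.13°.
Day length = 2 H_s / 15° h⁻¹ = 178.26° / 15 = 11.884 h.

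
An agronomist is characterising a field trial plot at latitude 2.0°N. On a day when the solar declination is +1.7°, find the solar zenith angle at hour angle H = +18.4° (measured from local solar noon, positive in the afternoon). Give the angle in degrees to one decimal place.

18.4°

cos θ_z = sin φ sin δ + cos φ cos δ cos H = (0.0349)(0.0297) + (0.9994)(0.9996)(0.9489) = 0.9490.
θ_z = arccos(0.9490) = 18.38°.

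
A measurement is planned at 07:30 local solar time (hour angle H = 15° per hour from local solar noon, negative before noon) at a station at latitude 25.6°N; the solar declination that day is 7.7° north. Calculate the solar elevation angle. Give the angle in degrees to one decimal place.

Hour angle H = 15° × (7.5 − 12) = -67.50°.
With φ = 25.6°, δ = 7.7°, H = -67.50°: sin φ sin δ = 0.0579, cos φ cos δ cos H = 0.3420, so cos θ_z = 0.3999.
θ_z = arccos(0.3999) = 66.43°, so the elevation is 90° − 66.43° = 23.57°.

23.6°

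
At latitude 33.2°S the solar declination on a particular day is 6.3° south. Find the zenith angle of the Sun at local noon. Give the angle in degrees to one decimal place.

At local solar noon the hour angle is zero, so the zenith angle is |φ − δ| = |-33.2° − (-6.3°)| = 26.9°.

26.9°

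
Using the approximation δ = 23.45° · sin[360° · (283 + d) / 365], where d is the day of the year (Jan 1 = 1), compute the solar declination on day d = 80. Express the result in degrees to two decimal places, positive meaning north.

360 × (283 + 80) / 365 = 358.027°; sin(358.027°) = -0.0344.
δ = 23.45 × -0.0344 = -0.807° ≈ -0.81°.

-0.81°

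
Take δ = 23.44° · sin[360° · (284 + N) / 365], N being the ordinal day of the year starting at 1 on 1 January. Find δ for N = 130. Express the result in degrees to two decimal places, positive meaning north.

360 × (284 + 130) / 365 = 408.329°; sin(408.329°) = 0.7470.
δ = 23.44 × 0.7470 = 17.510° ≈ +17.51°.

+17.51°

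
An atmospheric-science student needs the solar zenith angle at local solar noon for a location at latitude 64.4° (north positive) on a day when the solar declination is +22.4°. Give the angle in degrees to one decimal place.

At local solar noon the hour angle is zero, so the zenith angle is |φ − δ| = |64.4° − (22.4°)| = 42.0°.

42.0°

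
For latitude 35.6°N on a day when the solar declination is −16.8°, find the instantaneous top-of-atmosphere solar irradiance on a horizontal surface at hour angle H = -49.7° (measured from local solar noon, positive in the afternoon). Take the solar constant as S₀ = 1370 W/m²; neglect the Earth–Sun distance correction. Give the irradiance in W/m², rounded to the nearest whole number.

cos θ_z = sin φ sin δ + cos φ cos δ cos H = (0.5821)(-0.2890) + (0.8131)(0.9573)(0.6468) = 0.3352.
Top-of-atmosphere irradiance = S₀ cos θ_z = 1370 × 0.3352 = 459.22 W/m².

459 W/m²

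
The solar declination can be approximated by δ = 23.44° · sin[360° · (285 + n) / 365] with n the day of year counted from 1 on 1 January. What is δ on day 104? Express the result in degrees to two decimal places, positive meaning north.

+9.41°

360 × (285 + 104) / 365 = 383.671°; sin(383.671°) = 0.4015.
δ = 23.44 × 0.4015 = 9.411° ≈ +9.41°.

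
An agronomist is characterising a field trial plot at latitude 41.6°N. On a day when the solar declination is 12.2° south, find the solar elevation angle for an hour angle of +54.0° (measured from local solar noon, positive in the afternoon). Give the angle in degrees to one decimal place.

16.8°

cos θ_z = sin(41.6°) sin(-12.2°) + cos(41.6°) cos(-12.2°) cos(54.00°) = -0.1403 + 0.4296 = 0.2893.
θ_z = arccos(0.2893) = 73.18°, so the elevation is 90° − 73.18° = 16.82°.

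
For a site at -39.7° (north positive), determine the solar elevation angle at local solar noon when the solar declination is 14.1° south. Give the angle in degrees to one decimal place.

64.4°

At local solar noon the hour angle is zero, so the elevation is 90° − |φ − δ| = 90° − |-39.7° − (-14.1°)| = 90° − 25.6° = 64.4°.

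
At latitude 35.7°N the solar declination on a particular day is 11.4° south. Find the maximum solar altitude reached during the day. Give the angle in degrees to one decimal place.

42.9°

At local solar noon the hour angle is zero, so the elevation is 90° − |φ − δ| = 90° − |35.7° − (-11.4°)| = 90° − 47.1° = 42.9°.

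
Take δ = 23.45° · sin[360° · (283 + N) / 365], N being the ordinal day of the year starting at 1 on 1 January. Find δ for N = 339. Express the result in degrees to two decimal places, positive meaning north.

-22.48°

360 × (283 + 339) / 365 = 613.479°; sin(613.479°) = -0.9587.
δ = 23.45 × -0.9587 = -22.482° ≈ -22.48°.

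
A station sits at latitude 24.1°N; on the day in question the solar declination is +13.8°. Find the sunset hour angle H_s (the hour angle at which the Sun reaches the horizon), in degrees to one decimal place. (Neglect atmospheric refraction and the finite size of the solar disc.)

96.3°

−tan φ tan δ = −(0.4473)(0.2456) = -0.1099; H_s = arccos(-0.1099) = 96.31°.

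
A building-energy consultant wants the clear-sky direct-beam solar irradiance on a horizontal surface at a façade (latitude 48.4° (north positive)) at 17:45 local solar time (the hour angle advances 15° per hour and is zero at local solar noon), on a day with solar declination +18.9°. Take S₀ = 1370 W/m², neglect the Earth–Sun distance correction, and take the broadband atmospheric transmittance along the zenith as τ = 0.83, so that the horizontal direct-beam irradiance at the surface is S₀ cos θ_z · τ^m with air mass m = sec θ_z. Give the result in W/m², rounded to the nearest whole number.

Hour angle H = 15° × (17.75 − 12) = 86.25°.
With φ = 48.4°, δ = 18.9°, H = 86.25°: sin φ sin δ = 0.2422, cos φ cos δ cos H = 0.0411, so cos θ_z = 0.2833.
Air mass m = 1/cos θ_z = 1/0.2833 = 3.530; τ^m = 0.83^3.530 = 0.5180.
Surface direct beam = 1370 × 0.2833 × 0.5180 = 201.05 W/m².

201 W/m²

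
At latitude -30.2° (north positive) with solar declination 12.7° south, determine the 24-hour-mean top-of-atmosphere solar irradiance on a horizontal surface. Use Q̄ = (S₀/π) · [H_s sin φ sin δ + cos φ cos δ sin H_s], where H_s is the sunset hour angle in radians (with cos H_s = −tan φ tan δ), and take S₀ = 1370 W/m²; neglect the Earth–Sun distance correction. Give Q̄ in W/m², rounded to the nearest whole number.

447 W/m²

The sunset hour angle satisfies cos H_s = −tan φ tan δ = -0.1312, giving H_s = 97.54°. In radians, H_s = 1.7024.
H_s sin φ sin δ = 1.7024 × -0.5030 × -0.2198 = 0.1882.
cos φ cos δ sin H_s = 0.8643 × 0.9755 × 0.9914 = 0.8359.
Q̄ = (1370/π) × (0.1882 + 0.8359) = 436.08 × 1.0241 = 446.59 W/m².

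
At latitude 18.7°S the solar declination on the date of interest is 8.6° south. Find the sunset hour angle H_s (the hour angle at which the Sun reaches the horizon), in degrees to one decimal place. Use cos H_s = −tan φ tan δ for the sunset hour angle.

92.9°

cos H_s = −tan(-18.7°) · tan(-8.6°) = -0.0512, so H_s = arccos(-0.0512) = 92.93°.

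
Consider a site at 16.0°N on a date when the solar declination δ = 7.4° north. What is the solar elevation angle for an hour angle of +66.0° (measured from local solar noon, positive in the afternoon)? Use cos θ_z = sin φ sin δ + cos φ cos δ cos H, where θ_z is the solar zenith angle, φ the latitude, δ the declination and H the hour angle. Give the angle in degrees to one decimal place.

cos θ_z = sin(16.0°) sin(7.4°) + cos(16.0°) cos(7.4°) cos(66.00°) = 0.0355 + 0.3877 = 0.4232.
θ_z = arccos(0.4232) = 64.96°, so the elevation is 90° − 64.96° = 25.04°.

25.0°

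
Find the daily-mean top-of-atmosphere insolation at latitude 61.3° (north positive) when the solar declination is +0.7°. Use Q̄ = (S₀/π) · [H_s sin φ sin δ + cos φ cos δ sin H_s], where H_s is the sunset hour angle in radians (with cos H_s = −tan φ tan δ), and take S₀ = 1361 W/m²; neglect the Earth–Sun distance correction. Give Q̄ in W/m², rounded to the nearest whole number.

−tan φ tan δ = −(1.8265)(0.0122) = -0.0223; H_s = arccos(-0.0223) = 91.28°. In radians, H_s = 1.5931.
H_s sin φ sin δ = 1.5931 × 0.8771 × 0.0122 = 0.0170.
cos φ cos δ sin H_s = 0.4802 × 0.9999 × 0.9998 = 0.4801.
Q̄ = (1361/π) × (0.0170 + 0.4801) = 433.22 × 0.4971 = 215.35 W/m².

215 W/m²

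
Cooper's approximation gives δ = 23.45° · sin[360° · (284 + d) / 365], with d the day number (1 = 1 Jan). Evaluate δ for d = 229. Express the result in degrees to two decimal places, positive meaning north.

+13.12°

360 × (284 + 229) / 365 = 505.973°; sin(505.973°) = 0.5596.
δ = 23.45 × 0.5596 = 13.123° ≈ +13.12°.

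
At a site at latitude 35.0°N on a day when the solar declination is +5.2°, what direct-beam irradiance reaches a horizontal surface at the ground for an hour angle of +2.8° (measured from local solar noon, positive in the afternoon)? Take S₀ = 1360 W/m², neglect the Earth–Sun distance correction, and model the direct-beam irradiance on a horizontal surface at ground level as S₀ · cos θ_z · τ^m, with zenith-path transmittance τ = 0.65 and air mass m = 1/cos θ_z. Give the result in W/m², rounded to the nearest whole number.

cos θ_z = sin φ sin δ + cos φ cos δ cos H = (0.5736)(0.0906) + (0.8192)(0.9959)(0.9988) = 0.8668.
Air mass m = 1/cos θ_z = 1/0.8668 = 1.154; τ^m = 0.65^1.154 = 0.6083.
Surface direct beam = 1360 × 0.8668 × 0.6083 = 717.09 W/m².

717 W/m²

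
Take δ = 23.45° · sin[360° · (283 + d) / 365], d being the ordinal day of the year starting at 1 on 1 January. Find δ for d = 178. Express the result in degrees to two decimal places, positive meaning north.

360 × (283 + 178) / 365 = 454.685°; sin(454.685°) = 0.9967.
δ = 23.45 × 0.9967 = 23.373° ≈ +23.37°.

+23.37°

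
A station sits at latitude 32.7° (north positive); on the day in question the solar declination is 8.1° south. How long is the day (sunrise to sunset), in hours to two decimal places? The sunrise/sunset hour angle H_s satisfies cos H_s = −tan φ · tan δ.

cos H_s = −tan(32.7°) · tan(-8.1°) = 0.0914, so H_s = arccos(0.0914) = 84.76°.
Day length = 2 H_s / 15° h⁻¹ = 169.52° / 15 = 11.301 h.

11.30 hours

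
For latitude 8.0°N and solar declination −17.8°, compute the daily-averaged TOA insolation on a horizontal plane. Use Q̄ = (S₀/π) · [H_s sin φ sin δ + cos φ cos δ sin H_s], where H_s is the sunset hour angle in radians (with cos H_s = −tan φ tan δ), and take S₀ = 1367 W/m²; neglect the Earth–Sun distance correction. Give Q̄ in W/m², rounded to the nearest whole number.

382 W/m²

−tan φ tan δ = −(0.1405)(-0.3211) = 0.0451; H_s = arccos(0.0451) = 87.42°. In radians, H_s = 1.5258.
H_s sin φ sin δ = 1.5258 × 0.1392 × -0.3057 = -0.0649.
cos φ cos δ sin H_s = 0.9903 × 0.9521 × 0.9990 = 0.9419.
Q̄ = (1367/π) × (-0.0649 + 0.9419) = 435.13 × 0.8770 = 381.61 W/m².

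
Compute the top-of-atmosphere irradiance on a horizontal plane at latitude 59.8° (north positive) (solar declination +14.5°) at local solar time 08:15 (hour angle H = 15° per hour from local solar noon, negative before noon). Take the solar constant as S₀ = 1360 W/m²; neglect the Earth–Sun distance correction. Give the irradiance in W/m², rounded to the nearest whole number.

662 W/m²

Hour angle H = 15° × (8.25 − 12) = -56.25°.
With φ = 59.8°, δ = 14.5°, H = -56.25°: sin φ sin δ = 0.2164, cos φ cos δ cos H = 0.2706, so cos θ_z = 0.4870.
Top-of-atmosphere irradiance = S₀ cos θ_z = 1360 × 0.4870 = 662.32 W/m².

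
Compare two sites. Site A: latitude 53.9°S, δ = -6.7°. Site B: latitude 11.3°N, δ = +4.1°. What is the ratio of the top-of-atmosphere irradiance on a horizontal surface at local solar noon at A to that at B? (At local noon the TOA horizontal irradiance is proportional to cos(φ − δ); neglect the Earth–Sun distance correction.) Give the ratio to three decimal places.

A: cos θ_z = cos(-53.9° − (-6.7°)) = 0.6794.
B: cos θ_z = cos(11.3° − (4.1°)) = 0.9921.
Ratio A/B = 0.6794 / 0.9921 = 0.6848.

0.685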